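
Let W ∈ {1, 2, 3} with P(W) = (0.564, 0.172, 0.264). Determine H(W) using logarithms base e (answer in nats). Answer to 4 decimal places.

H(W) = −Σ p·ln p.
  −(0.564)·ln(0.564) = 0.32300
  −(0.172)·ln(0.172) = 0.30276
  −(0.264)·ln(0.264) = 0.35160
Sum: 0.32300 + 0.30276 + 0.35160 = 0.9774 nats.

0.9774 nats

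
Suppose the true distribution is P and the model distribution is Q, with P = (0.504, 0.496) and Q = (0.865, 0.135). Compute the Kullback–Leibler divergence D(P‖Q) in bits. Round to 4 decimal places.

0.5384 bits

D(P‖Q) = Σ p·log₂(p/q).
  0.504·log₂(0.504/0.865) = -0.39276
  0.496·log₂(0.496/0.135) = 0.93118
D(P‖Q) = 0.5384 bits.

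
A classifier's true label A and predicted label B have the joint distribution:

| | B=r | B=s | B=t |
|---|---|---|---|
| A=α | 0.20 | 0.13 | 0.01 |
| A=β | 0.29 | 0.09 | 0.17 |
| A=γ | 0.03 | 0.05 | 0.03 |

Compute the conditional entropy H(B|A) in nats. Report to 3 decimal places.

0.932 nats

Marginals: p(A) = (0.3400, 0.5500, 0.1100), p(B) = (0.5200, 0.2700, 0.2100).
H(B|A) = Σ p(A) · H(B|A=·).
  A=α: p=0.3400, H(B|A=α) = 0.7834
  A=β: p=0.5500, H(B|A=β) = 0.9966
  A=γ: p=0.1100, H(B|A=γ) = 1.0671
Weighted sum = 0.932 nats.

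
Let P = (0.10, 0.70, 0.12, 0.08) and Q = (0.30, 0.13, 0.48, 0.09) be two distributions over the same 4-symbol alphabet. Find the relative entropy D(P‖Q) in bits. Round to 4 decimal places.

D(P‖Q) = Σ p·log₂(p/q).
  0.10·log₂(0.10/0.30) = -0.15850
  0.70·log₂(0.70/0.13) = 1.70019
  0.12·log₂(0.12/0.48) = -0.24000
  0.08·log₂(0.08/0.09) = -0.01359
D(P‖Q) = 1.2881 bits.

1.2881 bits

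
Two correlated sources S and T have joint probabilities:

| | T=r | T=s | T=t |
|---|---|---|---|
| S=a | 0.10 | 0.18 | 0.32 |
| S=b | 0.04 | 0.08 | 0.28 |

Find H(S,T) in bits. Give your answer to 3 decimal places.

2.295 bits

H(S,T) = −Σ p(x,y)·log₂ p(x,y) over all 6 cells.
  cell (a,r): −0.10·log₂0.10 = 0.3322
  cell (a,s): −0.18·log₂0.18 = 0.4453
  cell (a,t): −0.32·log₂0.32 = 0.5260
  cell (b,r): −0.04·log₂0.04 = 0.1858
  cell (b,s): −0.08·log₂0.08 = 0.2915
  cell (b,t): −0.28·log₂0.28 = 0.5142
Sum = 2.295 bits.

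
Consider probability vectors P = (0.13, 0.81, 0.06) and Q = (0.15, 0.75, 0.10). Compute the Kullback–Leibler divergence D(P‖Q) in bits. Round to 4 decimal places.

0.0189 bits

D(P‖Q) = Σ p·log₂(p/q).
  0.13·log₂(0.13/0.15) = -0.02684
  0.81·log₂(0.81/0.75) = 0.08994
  0.06·log₂(0.06/0.10) = -0.04422
D(P‖Q) = 0.0189 bits.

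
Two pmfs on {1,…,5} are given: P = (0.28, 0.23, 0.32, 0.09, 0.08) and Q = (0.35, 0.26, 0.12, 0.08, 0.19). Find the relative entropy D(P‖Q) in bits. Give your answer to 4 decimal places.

0.2374 bits

D(P‖Q) = Σ p·log₂(p/q).
  0.28·log₂(0.28/0.35) = -0.09014
  0.23·log₂(0.23/0.26) = -0.04068
  0.32·log₂(0.32/0.12) = 0.45281
  0.09·log₂(0.09/0.08) = 0.01529
  0.08·log₂(0.08/0.19) = -0.09983
D(P‖Q) = 0.2374 bits.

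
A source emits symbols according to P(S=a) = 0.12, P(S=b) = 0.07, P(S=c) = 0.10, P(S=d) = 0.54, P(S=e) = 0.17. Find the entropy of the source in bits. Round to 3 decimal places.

1.882 bits

H(S) = −Σ p·log₂ p.
  −(0.12)·log₂(0.12) = 0.3671
  −(0.07)·log₂(0.07) = 0.2686
  −(0.10)·log₂(0.10) = 0.3322
  −(0.54)·log₂(0.54) = 0.4800
  −(0.17)·log₂(0.17) = 0.4346
Sum: 0.3671 + 0.2686 + 0.3322 + 0.4800 + 0.4346 = 1.882 bits.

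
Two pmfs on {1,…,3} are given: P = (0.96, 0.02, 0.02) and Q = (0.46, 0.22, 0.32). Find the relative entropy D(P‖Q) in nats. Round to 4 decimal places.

D(P‖Q) = Σ p·ln(p/q).
  0.96·ln(0.96/0.46) = 0.70628
  0.02·ln(0.02/0.22) = -0.04796
  0.02·ln(0.02/0.32) = -0.05545
D(P‖Q) = 0.6029 nats.

0.6029 nats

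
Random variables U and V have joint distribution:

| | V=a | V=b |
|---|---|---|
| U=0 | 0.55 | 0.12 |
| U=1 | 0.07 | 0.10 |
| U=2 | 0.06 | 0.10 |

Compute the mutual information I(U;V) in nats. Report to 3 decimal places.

Marginals: p(U) = (0.6700, 0.1700, 0.1600), p(V) = (0.6800, 0.3200).
I(U;V) = H(U) + H(V) − H(U,V).
H(U) = 0.8628, H(V) = 0.6269, H(U,V) = 1.3987.
I(U;V) = 0.8628 + 0.6269 − 1.3987 = 0.091 nats.

0.091 nats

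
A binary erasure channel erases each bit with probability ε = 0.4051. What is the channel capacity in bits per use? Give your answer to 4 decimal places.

0.5949 bits

Binary erasure channel: capacity C = 1 − ε.
C = 1 − 0.4051 = 0.5949 bits per channel use.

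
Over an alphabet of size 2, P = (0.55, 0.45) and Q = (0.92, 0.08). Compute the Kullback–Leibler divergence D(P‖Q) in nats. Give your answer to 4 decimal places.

0.4943 nats

D(P‖Q) = Σ p·ln(p/q).
  0.55·ln(0.55/0.92) = -0.28295
  0.45·ln(0.45/0.08) = 0.77725
D(P‖Q) = 0.4943 nats.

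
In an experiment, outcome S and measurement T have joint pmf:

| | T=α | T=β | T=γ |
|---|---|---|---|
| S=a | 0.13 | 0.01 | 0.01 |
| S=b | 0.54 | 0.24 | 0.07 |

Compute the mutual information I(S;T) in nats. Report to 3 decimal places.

Marginals: p(S) = (0.1500, 0.8500), p(T) = (0.6700, 0.2500, 0.0800).
I(S;T) = Σ p(x,y)·ln[p(x,y)/(p(x)p(y))].
  (a,α): 0.13·ln(1.2935) = 0.0335
  (a,β): 0.01·ln(0.2667) = -0.0132
  (a,γ): 0.01·ln(0.8333) = -0.0018
  (b,α): 0.54·ln(0.9482) = -0.0287
  (b,β): 0.24·ln(1.1294) = 0.0292
  (b,γ): 0.07·ln(1.0294) = 0.0020
Sum = 0.021 nats.

0.021 nats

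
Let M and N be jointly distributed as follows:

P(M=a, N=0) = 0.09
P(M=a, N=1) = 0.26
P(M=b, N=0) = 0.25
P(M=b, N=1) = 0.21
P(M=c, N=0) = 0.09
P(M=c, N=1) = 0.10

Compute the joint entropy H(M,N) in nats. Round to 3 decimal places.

H(M,N) = −Σ p(x,y)·ln p(x,y) over all 6 cells.
  cell (a,0): −0.09·ln0.09 = 0.2167
  cell (a,1): −0.26·ln0.26 = 0.3502
  cell (b,0): −0.25·ln0.25 = 0.3466
  cell (b,1): −0.21·ln0.21 = 0.3277
  cell (c,0): −0.09·ln0.09 = 0.2167
  cell (c,1): −0.10·ln0.10 = 0.2303
Sum = 1.688 nats.

1.688 nats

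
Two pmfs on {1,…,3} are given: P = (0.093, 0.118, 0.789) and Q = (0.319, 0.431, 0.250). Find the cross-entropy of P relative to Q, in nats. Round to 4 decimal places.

1.2994 nats

H(P,Q) = −Σ p·ln q.
  −0.093·ln(0.319) = 0.10626
  −0.118·ln(0.431) = 0.09931
  −0.789·ln(0.250) = 1.09379
H(P,Q) = 1.2994 nats.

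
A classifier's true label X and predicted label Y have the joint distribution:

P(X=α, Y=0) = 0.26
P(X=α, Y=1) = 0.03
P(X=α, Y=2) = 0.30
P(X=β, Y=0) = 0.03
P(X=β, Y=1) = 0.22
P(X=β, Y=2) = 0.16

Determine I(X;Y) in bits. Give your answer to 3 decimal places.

0.276 bits

Marginals: p(X) = (0.5900, 0.4100), p(Y) = (0.2900, 0.2500, 0.4600).
I(X;Y) = H(X) + H(Y) − H(X,Y).
H(X) = 0.9765, H(Y) = 1.5332, H(X,Y) = 2.2335.
I(X;Y) = 0.9765 + 1.5332 − 2.2335 = 0.276 bits.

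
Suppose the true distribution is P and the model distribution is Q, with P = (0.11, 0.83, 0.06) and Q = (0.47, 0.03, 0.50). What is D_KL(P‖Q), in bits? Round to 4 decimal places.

3.5618 bits

D(P‖Q) = Σ p·log₂(p/q).
  0.11·log₂(0.11/0.47) = -0.23047
  0.83·log₂(0.83/0.03) = 3.97576
  0.06·log₂(0.06/0.50) = -0.18353
D(P‖Q) = 3.5618 bits.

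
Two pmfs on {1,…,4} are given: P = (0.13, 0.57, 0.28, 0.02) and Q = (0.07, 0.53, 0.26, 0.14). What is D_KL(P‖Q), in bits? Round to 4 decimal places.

D(P‖Q) = Σ p·log₂(p/q).
  0.13·log₂(0.13/0.07) = 0.11610
  0.57·log₂(0.57/0.53) = 0.05983
  0.28·log₂(0.28/0.26) = 0.02994
  0.02·log₂(0.02/0.14) = -0.05615
D(P‖Q) = 0.1497 bits.

0.1497 bits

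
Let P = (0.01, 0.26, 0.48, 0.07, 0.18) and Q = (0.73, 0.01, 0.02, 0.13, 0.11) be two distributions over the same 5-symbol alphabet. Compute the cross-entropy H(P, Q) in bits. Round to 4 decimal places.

5.2202 bits

H(P,Q) = −Σ p·log₂ q.
  −0.01·log₂(0.73) = 0.00454
  −0.26·log₂(0.01) = 1.72740
  −0.48·log₂(0.02) = 2.70905
  −0.07·log₂(0.13) = 0.20604
  −0.18·log₂(0.11) = 0.57320
H(P,Q) = 5.2202 bits.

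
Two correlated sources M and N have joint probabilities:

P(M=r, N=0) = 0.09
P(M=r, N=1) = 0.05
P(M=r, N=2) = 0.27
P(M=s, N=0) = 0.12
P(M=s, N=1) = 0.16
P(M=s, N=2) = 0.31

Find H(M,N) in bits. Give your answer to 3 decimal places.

H(M,N) = −Σ p(x,y)·log₂ p(x,y) over all 6 cells.
  cell (r,0): −0.09·log₂0.09 = 0.3127
  cell (r,1): −0.05·log₂0.05 = 0.2161
  cell (r,2): −0.27·log₂0.27 = 0.5100
  cell (s,0): −0.12·log₂0.12 = 0.3671
  cell (s,1): −0.16·log₂0.16 = 0.4230
  cell (s,2): −0.31·log₂0.31 = 0.5238
Sum = 2.353 bits.

2.353 bits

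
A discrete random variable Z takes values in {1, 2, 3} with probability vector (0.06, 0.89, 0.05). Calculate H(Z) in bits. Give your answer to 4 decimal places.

0.6093 bits

H(Z) = −Σ p·log₂ p.
  −(0.06)·log₂(0.06) = 0.24353
  −(0.89)·log₂(0.89) = 0.14963
  −(0.05)·log₂(0.05) = 0.21610
Sum: 0.24353 + 0.14963 + 0.21610 = 0.6093 bits.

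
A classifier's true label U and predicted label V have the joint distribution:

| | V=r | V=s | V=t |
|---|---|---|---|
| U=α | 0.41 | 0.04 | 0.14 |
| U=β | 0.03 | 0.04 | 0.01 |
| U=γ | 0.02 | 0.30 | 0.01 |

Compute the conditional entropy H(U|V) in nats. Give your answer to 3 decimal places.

Marginals: p(U) = (0.5900, 0.0800, 0.3300), p(V) = (0.4600, 0.3800, 0.1600).
H(U|V) = Σ p(V) · H(U|V=·).
  V=r: p=0.4600, H(U|V=r) = 0.4169
  V=s: p=0.3800, H(U|V=s) = 0.6606
  V=t: p=0.1600, H(U|V=t) = 0.4634
Weighted sum = 0.517 nats.

0.517 nats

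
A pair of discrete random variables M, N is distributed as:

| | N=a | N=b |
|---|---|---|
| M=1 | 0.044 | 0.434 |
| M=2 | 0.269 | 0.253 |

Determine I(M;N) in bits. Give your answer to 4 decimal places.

0.1631 bits

Marginals: p(M) = (0.4780, 0.5220), p(N) = (0.3130, 0.6870).
I(M;N) = H(M) + H(N) − H(M,N).
H(M) = 0.9986, H(N) = 0.8966, H(M,N) = 1.7321.
I(M;N) = 0.9986 + 0.8966 − 1.7321 = 0.1631 bits.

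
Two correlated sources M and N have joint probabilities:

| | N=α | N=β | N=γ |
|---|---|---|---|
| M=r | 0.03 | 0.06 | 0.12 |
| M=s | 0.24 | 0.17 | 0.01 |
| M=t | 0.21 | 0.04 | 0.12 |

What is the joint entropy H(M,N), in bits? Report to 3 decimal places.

2.783 bits

H(M,N) = −Σ p(x,y)·log₂ p(x,y) over all 9 cells.
  cell (r,α): −0.03·log₂0.03 = 0.1518
  cell (r,β): −0.06·log₂0.06 = 0.2435
  cell (r,γ): −0.12·log₂0.12 = 0.3671
  cell (s,α): −0.24·log₂0.24 = 0.4941
  cell (s,β): −0.17·log₂0.17 = 0.4346
  cell (s,γ): −0.01·log₂0.01 = 0.0664
  cell (t,α): −0.21·log₂0.21 = 0.4728
  cell (t,β): −0.04·log₂0.04 = 0.1858
  cell (t,γ): −0.12·log₂0.12 = 0.3671
Sum = 2.783 bits.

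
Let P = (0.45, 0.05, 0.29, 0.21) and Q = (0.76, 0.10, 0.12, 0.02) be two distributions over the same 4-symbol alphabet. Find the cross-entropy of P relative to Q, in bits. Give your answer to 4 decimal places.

H(P,Q) = −Σ p·log₂ q.
  −0.45·log₂(0.76) = 0.17817
  −0.05·log₂(0.10) = 0.16610
  −0.29·log₂(0.12) = 0.88708
  −0.21·log₂(0.02) = 1.18521
H(P,Q) = 2.4166 bits.

2.4166 bits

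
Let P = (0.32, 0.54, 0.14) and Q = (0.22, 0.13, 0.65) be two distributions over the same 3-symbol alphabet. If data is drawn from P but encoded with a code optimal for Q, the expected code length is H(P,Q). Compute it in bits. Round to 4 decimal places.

H(P,Q) = −Σ p·log₂ q.
  −0.32·log₂(0.22) = 0.69902
  −0.54·log₂(0.13) = 1.58944
  −0.14·log₂(0.65) = 0.08701
H(P,Q) = 2.3755 bits.

2.3755 bits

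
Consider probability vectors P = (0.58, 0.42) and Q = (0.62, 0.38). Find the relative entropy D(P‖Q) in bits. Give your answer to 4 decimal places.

0.0048 bits

D(P‖Q) = Σ p·log₂(p/q).
  0.58·log₂(0.58/0.62) = -0.05580
  0.42·log₂(0.42/0.38) = 0.06064
D(P‖Q) = 0.0048 bits.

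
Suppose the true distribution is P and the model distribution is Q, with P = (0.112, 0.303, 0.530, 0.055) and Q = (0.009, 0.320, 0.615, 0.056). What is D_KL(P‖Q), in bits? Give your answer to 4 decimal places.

0.2684 bits

D(P‖Q) = Σ p·log₂(p/q).
  0.112·log₂(0.112/0.009) = 0.40739
  0.303·log₂(0.303/0.320) = -0.02386
  0.530·log₂(0.530/0.615) = -0.11373
  0.055·log₂(0.055/0.056) = -0.00143
D(P‖Q) = 0.2684 bits.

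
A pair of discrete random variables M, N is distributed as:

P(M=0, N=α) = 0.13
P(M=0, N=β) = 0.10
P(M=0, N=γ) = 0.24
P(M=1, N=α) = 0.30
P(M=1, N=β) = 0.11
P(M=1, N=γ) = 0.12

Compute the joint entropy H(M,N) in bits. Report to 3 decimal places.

2.447 bits

H(M,N) = −Σ p(x,y)·log₂ p(x,y) over all 6 cells.
  cell (0,α): −0.13·log₂0.13 = 0.3826
  cell (0,β): −0.10·log₂0.10 = 0.3322
  cell (0,γ): −0.24·log₂0.24 = 0.4941
  cell (1,α): −0.30·log₂0.30 = 0.5211
  cell (1,β): −0.11·log₂0.11 = 0.3503
  cell (1,γ): −0.12·log₂0.12 = 0.3671
Sum = 2.447 bits.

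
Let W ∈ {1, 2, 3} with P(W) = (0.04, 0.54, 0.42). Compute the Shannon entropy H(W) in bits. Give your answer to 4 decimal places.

H(W) = −Σ p·log₂ p.
  −(0.04)·log₂(0.04) = 0.18575
  −(0.54)·log₂(0.54) = 0.48004
  −(0.42)·log₂(0.42) = 0.52565
Sum: 0.18575 + 0.48004 + 0.52565 = 1.1914 bits.

1.1914 bits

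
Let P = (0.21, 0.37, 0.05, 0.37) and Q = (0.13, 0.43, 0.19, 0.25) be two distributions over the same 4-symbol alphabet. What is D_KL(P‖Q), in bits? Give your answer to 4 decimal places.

0.1780 bits

D(P‖Q) = Σ p·log₂(p/q).
  0.21·log₂(0.21/0.13) = 0.14529
  0.37·log₂(0.37/0.43) = -0.08022
  0.05·log₂(0.05/0.19) = -0.09630
  0.37·log₂(0.37/0.25) = 0.20927
D(P‖Q) = 0.1780 bits.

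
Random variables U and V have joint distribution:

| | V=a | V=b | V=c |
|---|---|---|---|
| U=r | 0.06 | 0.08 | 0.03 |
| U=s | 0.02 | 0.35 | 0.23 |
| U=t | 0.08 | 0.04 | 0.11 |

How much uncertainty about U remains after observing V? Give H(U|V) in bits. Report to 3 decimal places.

1.179 bits

Chain rule: H(U|V) = H(U,V) − H(V).
Marginals: p(U) = (0.1700, 0.6000, 0.2300), p(V) = (0.1600, 0.4700, 0.3700).
H(U,V) = 2.6450 bits; H(V) = 1.4657 bits.
H(U|V) = 2.6450 − 1.4657 = 1.179 bits.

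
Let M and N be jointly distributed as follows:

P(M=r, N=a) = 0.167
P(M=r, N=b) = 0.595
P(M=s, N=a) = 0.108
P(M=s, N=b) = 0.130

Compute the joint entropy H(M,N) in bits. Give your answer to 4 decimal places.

H(M,N) = −Σ p(x,y)·log₂ p(x,y) over all 4 cells.
  cell (r,a): −0.167·log₂0.167 = 0.43121
  cell (r,b): −0.595·log₂0.595 = 0.44568
  cell (s,a): −0.108·log₂0.108 = 0.34678
  cell (s,b): −0.130·log₂0.130 = 0.38264
Sum = 1.6063 bits.

1.6063 bits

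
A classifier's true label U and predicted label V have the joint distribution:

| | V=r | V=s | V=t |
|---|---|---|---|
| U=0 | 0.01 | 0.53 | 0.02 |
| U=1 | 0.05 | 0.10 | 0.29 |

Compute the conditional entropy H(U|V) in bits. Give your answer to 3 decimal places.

0.544 bits

Marginals: p(U) = (0.5600, 0.4400), p(V) = (0.0600, 0.6300, 0.3100).
H(U|V) = Σ p(V) · H(U|V=·).
  V=r: p=0.0600, H(U|V=r) = 0.6500
  V=s: p=0.6300, H(U|V=s) = 0.6313
  V=t: p=0.3100, H(U|V=t) = 0.3451
Weighted sum = 0.544 bits.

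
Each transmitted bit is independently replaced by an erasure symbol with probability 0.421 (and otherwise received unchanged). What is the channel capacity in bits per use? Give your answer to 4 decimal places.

0.5790 bits

Binary erasure channel: capacity C = 1 − ε.
C = 1 − 0.421 = 0.5790 bits per channel use.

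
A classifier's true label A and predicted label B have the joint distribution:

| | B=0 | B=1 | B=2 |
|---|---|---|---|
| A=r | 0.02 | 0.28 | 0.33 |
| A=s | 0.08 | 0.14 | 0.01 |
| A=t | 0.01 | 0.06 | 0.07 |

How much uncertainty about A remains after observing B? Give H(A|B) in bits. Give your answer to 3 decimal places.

Chain rule: H(A|B) = H(A,B) − H(B).
Marginals: p(A) = (0.6300, 0.2300, 0.1400), p(B) = (0.1100, 0.4800, 0.4100).
H(A,B) = 2.4885 bits; H(B) = 1.3859 bits.
H(A|B) = 2.4885 − 1.3859 = 1.103 bits.

1.103 bits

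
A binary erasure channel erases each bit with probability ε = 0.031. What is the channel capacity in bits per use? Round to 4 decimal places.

Binary erasure channel: capacity C = 1 − ε.
C = 1 − 0.031 = 0.9690 bits per channel use.

0.9690 bits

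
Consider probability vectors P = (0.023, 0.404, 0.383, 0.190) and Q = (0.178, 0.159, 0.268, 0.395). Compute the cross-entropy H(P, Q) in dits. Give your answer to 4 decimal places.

H(P,Q) = −Σ p·log₁₀ q.
  −0.023·log₁₀(0.178) = 0.01724
  −0.404·log₁₀(0.159) = 0.32264
  −0.383·log₁₀(0.268) = 0.21902
  −0.190·log₁₀(0.395) = 0.07665
H(P,Q) = 0.6355 dits.

0.6355 dits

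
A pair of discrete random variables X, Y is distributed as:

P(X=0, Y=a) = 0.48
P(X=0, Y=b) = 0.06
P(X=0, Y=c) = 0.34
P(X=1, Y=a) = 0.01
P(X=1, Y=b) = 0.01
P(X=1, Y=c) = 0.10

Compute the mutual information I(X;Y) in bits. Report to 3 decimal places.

0.077 bits

Marginals: p(X) = (0.8800, 0.1200), p(Y) = (0.4900, 0.0700, 0.4400).
I(X;Y) = Σ p(x,y)·log₂[p(x,y)/(p(x)p(y))].
  (0,a): 0.48·log₂(1.1132) = 0.0742
  (0,b): 0.06·log₂(0.9740) = -0.0023
  (0,c): 0.34·log₂(0.8781) = -0.0638
  (1,a): 0.01·log₂(0.1701) = -0.0256
  (1,b): 0.01·log₂(1.1905) = 0.0025
  (1,c): 0.10·log₂(1.8939) = 0.0921
Sum = 0.077 bits.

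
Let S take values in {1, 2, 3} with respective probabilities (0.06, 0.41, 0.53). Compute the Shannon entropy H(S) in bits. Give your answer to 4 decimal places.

1.2564 bits

H(S) = −Σ p·log₂ p.
  −(0.06)·log₂(0.06) = 0.24353
  −(0.41)·log₂(0.41) = 0.52738
  −(0.53)·log₂(0.53) = 0.48545
Sum: 0.24353 + 0.52738 + 0.48545 = 1.2564 bits.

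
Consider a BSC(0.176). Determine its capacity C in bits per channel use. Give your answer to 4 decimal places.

0.3288 bits

Binary symmetric channel: C = 1 − h₂(ε) where h₂ is the binary entropy function.
h₂(0.176) = −0.176·log₂0.176 − 0.824·log₂0.824 = 0.6712.
C = 1 − 0.6712 = 0.3288 bits per channel use.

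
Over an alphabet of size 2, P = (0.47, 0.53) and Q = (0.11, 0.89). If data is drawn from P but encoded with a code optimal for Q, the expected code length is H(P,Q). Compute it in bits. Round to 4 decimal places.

1.5858 bits

H(P,Q) = −Σ p·log₂ q.
  −0.47·log₂(0.11) = 1.49668
  −0.53·log₂(0.89) = 0.08911
H(P,Q) = 1.5858 bits.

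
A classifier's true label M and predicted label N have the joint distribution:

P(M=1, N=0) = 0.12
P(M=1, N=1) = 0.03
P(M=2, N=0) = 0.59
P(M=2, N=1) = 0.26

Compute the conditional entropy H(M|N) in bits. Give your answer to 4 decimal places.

0.6045 bits

Chain rule: H(M|N) = H(M,N) − H(N).
Marginals: p(M) = (0.1500, 0.8500), p(N) = (0.7100, 0.2900).
H(M,N) = 1.4732 bits; H(N) = 0.8687 bits.
H(M|N) = 1.4732 − 0.8687 = 0.6045 bits.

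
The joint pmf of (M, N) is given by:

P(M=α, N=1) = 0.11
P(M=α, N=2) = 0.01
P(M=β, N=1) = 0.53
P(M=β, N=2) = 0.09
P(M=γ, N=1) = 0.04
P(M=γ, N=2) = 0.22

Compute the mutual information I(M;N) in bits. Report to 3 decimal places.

Marginals: p(M) = (0.1200, 0.6200, 0.2600), p(N) = (0.6800, 0.3200).
I(M;N) = Σ p(x,y)·log₂[p(x,y)/(p(x)p(y))].
  (α,1): 0.11·log₂(1.3480) = 0.0474
  (α,2): 0.01·log₂(0.2604) = -0.0194
  (β,1): 0.53·log₂(1.2571) = 0.1750
  (β,2): 0.09·log₂(0.4536) = -0.1026
  (γ,1): 0.04·log₂(0.2262) = -0.0858
  (γ,2): 0.22·log₂(2.6442) = 0.3086
Sum = 0.323 bits.

0.323 bits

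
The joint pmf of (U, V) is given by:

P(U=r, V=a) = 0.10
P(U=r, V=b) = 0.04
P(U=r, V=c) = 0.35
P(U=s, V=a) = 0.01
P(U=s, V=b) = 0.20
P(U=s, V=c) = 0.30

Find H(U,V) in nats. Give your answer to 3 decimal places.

1.456 nats

H(U,V) = −Σ p(x,y)·ln p(x,y) over all 6 cells.
  cell (r,a): −0.10·ln0.10 = 0.2303
  cell (r,b): −0.04·ln0.04 = 0.1288
  cell (r,c): −0.35·ln0.35 = 0.3674
  cell (s,a): −0.01·ln0.01 = 0.0461
  cell (s,b): −0.20·ln0.20 = 0.3219
  cell (s,c): −0.30·ln0.30 = 0.3612
Sum = 1.456 nats.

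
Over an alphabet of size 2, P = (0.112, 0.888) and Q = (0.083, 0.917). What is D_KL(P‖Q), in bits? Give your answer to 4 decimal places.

D(P‖Q) = Σ p·log₂(p/q).
  0.112·log₂(0.112/0.083) = 0.04842
  0.888·log₂(0.888/0.917) = -0.04117
D(P‖Q) = 0.0072 bits.

0.0072 bits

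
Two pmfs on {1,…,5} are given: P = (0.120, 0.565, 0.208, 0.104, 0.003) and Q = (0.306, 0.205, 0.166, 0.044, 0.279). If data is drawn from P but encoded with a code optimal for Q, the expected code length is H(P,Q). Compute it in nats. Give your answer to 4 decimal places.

1.7397 nats

H(P,Q) = −Σ p·ln q.
  −0.120·ln(0.306) = 0.14210
  −0.565·ln(0.205) = 0.89538
  −0.208·ln(0.166) = 0.37352
  −0.104·ln(0.044) = 0.32485
  −0.003·ln(0.279) = 0.00383
H(P,Q) = 1.7397 nats.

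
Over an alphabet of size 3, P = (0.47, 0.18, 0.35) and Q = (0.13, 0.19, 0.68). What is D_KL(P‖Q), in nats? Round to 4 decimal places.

D(P‖Q) = Σ p·ln(p/q).
  0.47·ln(0.47/0.13) = 0.60404
  0.18·ln(0.18/0.19) = -0.00973
  0.35·ln(0.35/0.68) = -0.23246
D(P‖Q) = 0.3619 nats.

0.3619 nats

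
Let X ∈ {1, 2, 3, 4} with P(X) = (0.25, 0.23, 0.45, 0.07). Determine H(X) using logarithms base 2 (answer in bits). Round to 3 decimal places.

1.775 bits

H(X) = −Σ p·log₂ p.
  −(0.25)·log₂(0.25) = 0.5000
  −(0.23)·log₂(0.23) = 0.4877
  −(0.45)·log₂(0.45) = 0.5184
  −(0.07)·log₂(0.07) = 0.2686
Sum: 0.5000 + 0.4877 + 0.5184 + 0.2686 = 1.775 bits.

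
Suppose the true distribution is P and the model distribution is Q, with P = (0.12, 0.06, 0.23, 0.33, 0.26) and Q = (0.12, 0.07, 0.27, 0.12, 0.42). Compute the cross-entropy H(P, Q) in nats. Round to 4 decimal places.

1.6404 nats

H(P,Q) = −Σ p·ln q.
  −0.12·ln(0.12) = 0.25443
  −0.06·ln(0.07) = 0.15956
  −0.23·ln(0.27) = 0.30115
  −0.33·ln(0.12) = 0.69969
  −0.26·ln(0.42) = 0.22555
H(P,Q) = 1.6404 nats.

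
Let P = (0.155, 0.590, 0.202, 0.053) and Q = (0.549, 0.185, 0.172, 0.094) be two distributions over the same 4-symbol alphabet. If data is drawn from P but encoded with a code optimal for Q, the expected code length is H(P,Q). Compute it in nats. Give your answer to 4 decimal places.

H(P,Q) = −Σ p·ln q.
  −0.155·ln(0.549) = 0.09295
  −0.590·ln(0.185) = 0.99557
  −0.202·ln(0.172) = 0.35557
  −0.053·ln(0.094) = 0.12532
H(P,Q) = 1.5694 nats.

1.5694 nats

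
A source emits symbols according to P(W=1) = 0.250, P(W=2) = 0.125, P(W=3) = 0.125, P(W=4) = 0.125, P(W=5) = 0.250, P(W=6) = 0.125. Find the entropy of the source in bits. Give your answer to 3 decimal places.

2.500 bits

H(W) = −Σ p·log₂ p.
  −(0.250)·log₂(0.250) = 0.5000
  −(0.125)·log₂(0.125) = 0.3750
  −(0.125)·log₂(0.125) = 0.3750
  −(0.125)·log₂(0.125) = 0.3750
  −(0.250)·log₂(0.250) = 0.5000
  −(0.125)·log₂(0.125) = 0.3750
Sum: 0.5000 + 0.3750 + 0.3750 + 0.3750 + 0.5000 + 0.3750 = 2.500 bits.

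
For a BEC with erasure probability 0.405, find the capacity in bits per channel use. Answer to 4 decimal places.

Binary erasure channel: capacity C = 1 − ε.
C = 1 − 0.405 = 0.5950 bits per channel use.

0.5950 bits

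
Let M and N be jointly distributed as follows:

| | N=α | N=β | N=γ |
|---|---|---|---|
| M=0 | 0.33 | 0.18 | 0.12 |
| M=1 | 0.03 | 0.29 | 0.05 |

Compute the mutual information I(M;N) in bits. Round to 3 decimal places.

Marginals: p(M) = (0.6300, 0.3700), p(N) = (0.3600, 0.4700, 0.1700).
I(M;N) = Σ p(x,y)·log₂[p(x,y)/(p(x)p(y))].
  (0,α): 0.33·log₂(1.4550) = 0.1785
  (0,β): 0.18·log₂(0.6079) = -0.1293
  (0,γ): 0.12·log₂(1.1204) = 0.0197
  (1,α): 0.03·log₂(0.2252) = -0.0645
  (1,β): 0.29·log₂(1.6676) = 0.2140
  (1,γ): 0.05·log₂(0.7949) = -0.0166
Sum = 0.202 bits.

0.202 bits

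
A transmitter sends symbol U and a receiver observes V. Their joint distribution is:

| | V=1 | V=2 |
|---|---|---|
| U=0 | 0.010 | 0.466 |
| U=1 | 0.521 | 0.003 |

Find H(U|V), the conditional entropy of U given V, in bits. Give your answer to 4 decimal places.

Chain rule: H(U|V) = H(U,V) − H(V).
Marginals: p(U) = (0.4760, 0.5240), p(V) = (0.5310, 0.4690).
H(U,V) = 1.0950 bits; H(V) = 0.9972 bits.
H(U|V) = 1.0950 − 0.9972 = 0.0978 bits.

0.0978 bits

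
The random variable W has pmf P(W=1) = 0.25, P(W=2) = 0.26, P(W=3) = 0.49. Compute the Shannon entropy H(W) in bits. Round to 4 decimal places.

H(W) = −Σ p·log₂ p.
  −(0.25)·log₂(0.25) = 0.50000
  −(0.26)·log₂(0.26) = 0.50529
  −(0.49)·log₂(0.49) = 0.50428
Sum: 0.50000 + 0.50529 + 0.50428 = 1.5096 bits.

1.5096 bits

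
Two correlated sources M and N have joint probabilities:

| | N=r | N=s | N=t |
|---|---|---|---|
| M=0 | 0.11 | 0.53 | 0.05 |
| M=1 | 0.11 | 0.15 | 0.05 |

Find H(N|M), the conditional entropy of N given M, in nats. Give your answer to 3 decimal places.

Chain rule: H(N|M) = H(M,N) − H(M).
Marginals: p(M) = (0.6900, 0.3100), p(N) = (0.2200, 0.6800, 0.1000).
H(M,N) = 1.4062 nats; H(M) = 0.6191 nats.
H(N|M) = 1.4062 − 0.6191 = 0.787 nats.

0.787 nats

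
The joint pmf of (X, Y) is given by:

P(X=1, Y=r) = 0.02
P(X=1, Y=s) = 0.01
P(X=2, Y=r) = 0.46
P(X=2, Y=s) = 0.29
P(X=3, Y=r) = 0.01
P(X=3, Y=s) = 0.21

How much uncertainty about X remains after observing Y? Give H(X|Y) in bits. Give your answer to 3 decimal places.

0.752 bits

Chain rule: H(X|Y) = H(X,Y) − H(Y).
Marginals: p(X) = (0.0300, 0.7500, 0.2200), p(Y) = (0.4900, 0.5100).
H(X,Y) = 1.7518 bits; H(Y) = 0.9997 bits.
H(X|Y) = 1.7518 − 0.9997 = 0.752 bits.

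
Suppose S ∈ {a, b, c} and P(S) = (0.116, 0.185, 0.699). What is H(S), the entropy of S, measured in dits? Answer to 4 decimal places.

H(S) = −Σ p·log₁₀ p.
  −(0.116)·log₁₀(0.116) = 0.10852
  −(0.185)·log₁₀(0.185) = 0.13557
  −(0.699)·log₁₀(0.699) = 0.10871
Sum: 0.10852 + 0.13557 + 0.10871 = 0.3528 dits.

0.3528 dits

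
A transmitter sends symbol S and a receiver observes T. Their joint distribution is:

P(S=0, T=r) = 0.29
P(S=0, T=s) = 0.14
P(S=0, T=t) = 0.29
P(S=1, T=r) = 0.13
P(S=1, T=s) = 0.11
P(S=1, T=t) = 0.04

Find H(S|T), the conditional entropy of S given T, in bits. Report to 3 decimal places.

0.798 bits

Chain rule: H(S|T) = H(S,T) − H(T).
Marginals: p(S) = (0.7200, 0.2800), p(T) = (0.4200, 0.2500, 0.3300).
H(S,T) = 2.3516 bits; H(T) = 1.5535 bits.
H(S|T) = 2.3516 − 1.5535 = 0.798 bits.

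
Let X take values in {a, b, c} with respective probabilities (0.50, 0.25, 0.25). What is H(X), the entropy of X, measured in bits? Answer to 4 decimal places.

H(X) = −Σ p·log₂ p.
  −(0.50)·log₂(0.50) = 0.50000
  −(0.25)·log₂(0.25) = 0.50000
  −(0.25)·log₂(0.25) = 0.50000
Sum: 0.50000 + 0.50000 + 0.50000 = 1.5000 bits.

1.5000 bits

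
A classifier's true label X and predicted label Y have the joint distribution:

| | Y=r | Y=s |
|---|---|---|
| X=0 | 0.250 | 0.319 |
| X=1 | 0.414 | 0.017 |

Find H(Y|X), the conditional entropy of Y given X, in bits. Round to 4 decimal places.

Marginals: p(X) = (0.5690, 0.4310), p(Y) = (0.6640, 0.3360).
H(Y|X) = Σ p(X) · H(Y|X=·).
  X=0: p=0.5690, H(Y|X=0) = 0.9894
  X=1: p=0.4310, H(Y|X=1) = 0.2397
Weighted sum = 0.6663 bits.

0.6663 bits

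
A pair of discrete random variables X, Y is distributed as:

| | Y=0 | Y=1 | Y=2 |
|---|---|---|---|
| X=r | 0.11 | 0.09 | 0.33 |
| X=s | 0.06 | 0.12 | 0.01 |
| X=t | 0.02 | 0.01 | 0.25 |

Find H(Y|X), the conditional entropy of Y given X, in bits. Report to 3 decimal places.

Marginals: p(X) = (0.5300, 0.1900, 0.2800), p(Y) = (0.1900, 0.2200, 0.5900).
H(Y|X) = Σ p(X) · H(Y|X=·).
  X=r: p=0.5300, H(Y|X=r) = 1.3308
  X=s: p=0.1900, H(Y|X=s) = 1.1674
  X=t: p=0.2800, H(Y|X=t) = 0.5896
Weighted sum = 1.092 bits.

1.092 bits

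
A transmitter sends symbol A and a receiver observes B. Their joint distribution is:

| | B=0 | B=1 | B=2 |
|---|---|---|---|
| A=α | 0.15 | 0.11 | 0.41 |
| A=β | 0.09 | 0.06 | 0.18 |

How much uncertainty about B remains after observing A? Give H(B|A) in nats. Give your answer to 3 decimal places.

Marginals: p(A) = (0.6700, 0.3300), p(B) = (0.2400, 0.1700, 0.5900).
H(B|A) = Σ p(A) · H(B|A=·).
  A=α: p=0.6700, H(B|A=α) = 0.9322
  A=β: p=0.3300, H(B|A=β) = 0.9949
Weighted sum = 0.953 nats.

0.953 nats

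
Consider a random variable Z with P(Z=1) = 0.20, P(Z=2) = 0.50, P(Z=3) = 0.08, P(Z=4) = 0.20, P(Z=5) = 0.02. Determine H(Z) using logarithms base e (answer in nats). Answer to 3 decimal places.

1.271 nats

H(Z) = −Σ p·ln p.
  −(0.20)·ln(0.20) = 0.3219
  −(0.50)·ln(0.50) = 0.3466
  −(0.08)·ln(0.08) = 0.2021
  −(0.20)·ln(0.20) = 0.3219
  −(0.02)·ln(0.02) = 0.0782
Sum: 0.3219 + 0.3466 + 0.2021 + 0.3219 + 0.0782 = 1.271 nats.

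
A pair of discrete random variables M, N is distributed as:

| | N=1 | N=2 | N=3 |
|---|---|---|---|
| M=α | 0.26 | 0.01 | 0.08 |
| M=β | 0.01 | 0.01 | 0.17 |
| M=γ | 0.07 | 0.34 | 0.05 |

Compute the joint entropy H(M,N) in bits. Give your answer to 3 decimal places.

H(M,N) = −Σ p(x,y)·log₂ p(x,y) over all 9 cells.
  cell (α,1): −0.26·log₂0.26 = 0.5053
  cell (α,2): −0.01·log₂0.01 = 0.0664
  cell (α,3): −0.08·log₂0.08 = 0.2915
  cell (β,1): −0.01·log₂0.01 = 0.0664
  cell (β,2): −0.01·log₂0.01 = 0.0664
  cell (β,3): −0.17·log₂0.17 = 0.4346
  cell (γ,1): −0.07·log₂0.07 = 0.2686
  cell (γ,2): −0.34·log₂0.34 = 0.5292
  cell (γ,3): −0.05·log₂0.05 = 0.2161
Sum = 2.445 bits.

2.445 bits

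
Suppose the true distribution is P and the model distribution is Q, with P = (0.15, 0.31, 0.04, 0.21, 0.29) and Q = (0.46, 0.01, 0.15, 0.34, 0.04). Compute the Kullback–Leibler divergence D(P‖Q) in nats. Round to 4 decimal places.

D(P‖Q) = Σ p·ln(p/q).
  0.15·ln(0.15/0.46) = -0.16809
  0.31·ln(0.31/0.01) = 1.06454
  0.04·ln(0.04/0.15) = -0.05287
  0.21·ln(0.21/0.34) = -0.10119
  0.29·ln(0.29/0.04) = 0.57449
D(P‖Q) = 1.3169 nats.

1.3169 nats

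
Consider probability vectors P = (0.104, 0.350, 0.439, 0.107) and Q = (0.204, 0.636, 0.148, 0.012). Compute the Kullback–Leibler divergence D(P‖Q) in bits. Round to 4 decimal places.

0.6237 bits

D(P‖Q) = Σ p·log₂(p/q).
  0.104·log₂(0.104/0.204) = -0.10109
  0.350·log₂(0.350/0.636) = -0.30159
  0.439·log₂(0.439/0.148) = 0.68863
  0.107·log₂(0.107/0.012) = 0.33775
D(P‖Q) = 0.6237 bits.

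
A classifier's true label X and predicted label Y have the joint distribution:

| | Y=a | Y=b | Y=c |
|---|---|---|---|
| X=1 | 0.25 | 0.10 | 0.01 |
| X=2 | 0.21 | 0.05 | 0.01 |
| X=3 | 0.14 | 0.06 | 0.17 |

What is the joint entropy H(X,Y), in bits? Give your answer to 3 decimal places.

2.729 bits

H(X,Y) = −Σ p(x,y)·log₂ p(x,y) over all 9 cells.
  cell (1,a): −0.25·log₂0.25 = 0.5000
  cell (1,b): −0.10·log₂0.10 = 0.3322
  cell (1,c): −0.01·log₂0.01 = 0.0664
  cell (2,a): −0.21·log₂0.21 = 0.4728
  cell (2,b): −0.05·log₂0.05 = 0.2161
  cell (2,c): −0.01·log₂0.01 = 0.0664
  cell (3,a): −0.14·log₂0.14 = 0.3971
  cell (3,b): −0.06·log₂0.06 = 0.2435
  cell (3,c): −0.17·log₂0.17 = 0.4346
Sum = 2.729 bits.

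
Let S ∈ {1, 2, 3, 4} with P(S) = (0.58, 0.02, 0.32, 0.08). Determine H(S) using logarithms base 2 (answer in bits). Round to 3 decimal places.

H(S) = −Σ p·log₂ p.
  −(0.58)·log₂(0.58) = 0.4558
  −(0.02)·log₂(0.02) = 0.1129
  −(0.32)·log₂(0.32) = 0.5260
  −(0.08)·log₂(0.08) = 0.2915
Sum: 0.4558 + 0.1129 + 0.5260 + 0.2915 = 1.386 bits.

1.386 bits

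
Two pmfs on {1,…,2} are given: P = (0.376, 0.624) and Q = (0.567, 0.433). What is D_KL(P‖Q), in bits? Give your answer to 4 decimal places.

D(P‖Q) = Σ p·log₂(p/q).
  0.376·log₂(0.376/0.567) = -0.22282
  0.624·log₂(0.624/0.433) = 0.32896
D(P‖Q) = 0.1061 bits.

0.1061 bits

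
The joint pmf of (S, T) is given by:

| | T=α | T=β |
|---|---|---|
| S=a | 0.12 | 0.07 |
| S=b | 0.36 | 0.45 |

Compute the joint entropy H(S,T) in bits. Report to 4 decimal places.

1.6846 bits

H(S,T) = −Σ p(x,y)·log₂ p(x,y) over all 4 cells.
  cell (a,α): −0.12·log₂0.12 = 0.36707
  cell (a,β): −0.07·log₂0.07 = 0.26856
  cell (b,α): −0.36·log₂0.36 = 0.53062
  cell (b,β): −0.45·log₂0.45 = 0.51840
Sum = 1.6846 bits.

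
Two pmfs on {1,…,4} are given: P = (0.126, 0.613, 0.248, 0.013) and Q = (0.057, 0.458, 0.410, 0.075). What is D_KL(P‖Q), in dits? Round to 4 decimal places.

D(P‖Q) = Σ p·log₁₀(p/q).
  0.126·log₁₀(0.126/0.057) = 0.04341
  0.613·log₁₀(0.613/0.458) = 0.07760
  0.248·log₁₀(0.248/0.410) = -0.05415
  0.013·log₁₀(0.013/0.075) = -0.00989
D(P‖Q) = 0.0570 dits.

0.0570 dits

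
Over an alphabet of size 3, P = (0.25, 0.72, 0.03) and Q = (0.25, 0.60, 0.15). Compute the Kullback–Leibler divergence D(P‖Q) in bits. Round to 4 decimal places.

0.1197 bits

D(P‖Q) = Σ p·log₂(p/q).
  0.25·log₂(0.25/0.25) = 0.00000
  0.72·log₂(0.72/0.60) = 0.18938
  0.03·log₂(0.03/0.15) = -0.06966
D(P‖Q) = 0.1197 bits.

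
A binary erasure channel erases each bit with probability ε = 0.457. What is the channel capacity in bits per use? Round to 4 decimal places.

Binary erasure channel: capacity C = 1 − ε.
C = 1 − 0.457 = 0.5430 bits per channel use.

0.5430 bits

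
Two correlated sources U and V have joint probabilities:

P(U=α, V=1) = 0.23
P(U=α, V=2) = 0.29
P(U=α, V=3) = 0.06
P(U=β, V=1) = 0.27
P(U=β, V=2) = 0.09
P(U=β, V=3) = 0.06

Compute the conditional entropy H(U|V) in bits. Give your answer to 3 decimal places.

Chain rule: H(U|V) = H(U,V) − H(V).
Marginals: p(U) = (0.5800, 0.4200), p(V) = (0.5000, 0.3800, 0.1200).
H(U,V) = 2.3153 bits; H(V) = 1.3975 bits.
H(U|V) = 2.3153 − 1.3975 = 0.918 bits.

0.918 bits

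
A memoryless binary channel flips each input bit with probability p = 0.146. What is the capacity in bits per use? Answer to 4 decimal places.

Binary symmetric channel: C = 1 − h₂(ε) where h₂ is the binary entropy function.
h₂(0.146) = −0.146·log₂0.146 − 0.854·log₂0.854 = 0.5997.
C = 1 − 0.5997 = 0.4003 bits per channel use.

0.4003 bits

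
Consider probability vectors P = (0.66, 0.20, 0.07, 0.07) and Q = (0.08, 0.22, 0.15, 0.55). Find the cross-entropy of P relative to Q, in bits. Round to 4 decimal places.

3.0938 bits

H(P,Q) = −Σ p·log₂ q.
  −0.66·log₂(0.08) = 2.40495
  −0.20·log₂(0.22) = 0.43688
  −0.07·log₂(0.15) = 0.19159
  −0.07·log₂(0.55) = 0.06037
H(P,Q) = 3.0938 bits.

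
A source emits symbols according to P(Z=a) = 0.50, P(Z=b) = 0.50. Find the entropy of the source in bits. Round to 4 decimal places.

H(Z) = −Σ p·log₂ p.
  −(0.50)·log₂(0.50) = 0.50000
  −(0.50)·log₂(0.50) = 0.50000
Sum: 0.50000 + 0.50000 = 1.0000 bits.

1.0000 bits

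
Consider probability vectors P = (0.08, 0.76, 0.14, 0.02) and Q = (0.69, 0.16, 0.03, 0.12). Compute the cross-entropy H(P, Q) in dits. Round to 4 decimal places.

H(P,Q) = −Σ p·log₁₀ q.
  −0.08·log₁₀(0.69) = 0.01289
  −0.76·log₁₀(0.16) = 0.60487
  −0.14·log₁₀(0.03) = 0.21320
  −0.02·log₁₀(0.12) = 0.01842
H(P,Q) = 0.8494 dits.

0.8494 dits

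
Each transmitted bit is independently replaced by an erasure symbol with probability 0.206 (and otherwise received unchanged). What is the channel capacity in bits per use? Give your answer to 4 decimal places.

Binary erasure channel: capacity C = 1 − ε.
C = 1 − 0.206 = 0.7940 bits per channel use.

0.7940 bits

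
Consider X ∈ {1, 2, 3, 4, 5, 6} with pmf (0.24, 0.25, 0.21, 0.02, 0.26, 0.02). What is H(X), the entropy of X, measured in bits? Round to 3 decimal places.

H(X) = −Σ p·log₂ p.
  −(0.24)·log₂(0.24) = 0.4941
  −(0.25)·log₂(0.25) = 0.5000
  −(0.21)·log₂(0.21) = 0.4728
  −(0.02)·log₂(0.02) = 0.1129
  −(0.26)·log₂(0.26) = 0.5053
  −(0.02)·log₂(0.02) = 0.1129
Sum: 0.4941 + 0.5000 + 0.4728 + 0.1129 + 0.5053 + 0.1129 = 2.198 bits.

2.198 bits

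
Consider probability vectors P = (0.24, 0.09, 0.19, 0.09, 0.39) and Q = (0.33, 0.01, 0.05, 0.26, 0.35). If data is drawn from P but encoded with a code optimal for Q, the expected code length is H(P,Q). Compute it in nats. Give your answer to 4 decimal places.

H(P,Q) = −Σ p·ln q.
  −0.24·ln(0.33) = 0.26608
  −0.09·ln(0.01) = 0.41447
  −0.19·ln(0.05) = 0.56919
  −0.09·ln(0.26) = 0.12124
  −0.39·ln(0.35) = 0.40943
H(P,Q) = 1.7804 nats.

1.7804 nats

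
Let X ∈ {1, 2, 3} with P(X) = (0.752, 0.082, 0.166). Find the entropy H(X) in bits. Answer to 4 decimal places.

1.0352 bits

H(X) = −Σ p·log₂ p.
  −(0.752)·log₂(0.752) = 0.30922
  −(0.082)·log₂(0.082) = 0.29588
  −(0.166)·log₂(0.166) = 0.43006
Sum: 0.30922 + 0.29588 + 0.43006 = 1.0352 bits.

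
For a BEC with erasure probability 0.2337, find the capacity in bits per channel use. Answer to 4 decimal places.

Binary erasure channel: capacity C = 1 − ε.
C = 1 − 0.2337 = 0.7663 bits per channel use.

0.7663 bits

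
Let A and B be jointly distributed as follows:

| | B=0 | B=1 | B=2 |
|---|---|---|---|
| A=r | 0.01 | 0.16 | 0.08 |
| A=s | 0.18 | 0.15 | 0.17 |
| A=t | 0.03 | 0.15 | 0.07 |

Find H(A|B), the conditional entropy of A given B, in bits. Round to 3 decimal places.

Marginals: p(A) = (0.2500, 0.5000, 0.2500), p(B) = (0.2200, 0.4600, 0.3200).
H(A|B) = Σ p(B) · H(A|B=·).
  B=0: p=0.2200, H(A|B=0) = 0.8315
  B=1: p=0.4600, H(A|B=1) = 1.5843
  B=2: p=0.3200, H(A|B=2) = 1.4644
Weighted sum = 1.380 bits.

1.380 bits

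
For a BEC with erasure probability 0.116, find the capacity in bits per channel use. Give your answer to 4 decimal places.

0.8840 bits

Binary erasure channel: capacity C = 1 − ε.
C = 1 − 0.116 = 0.8840 bits per channel use.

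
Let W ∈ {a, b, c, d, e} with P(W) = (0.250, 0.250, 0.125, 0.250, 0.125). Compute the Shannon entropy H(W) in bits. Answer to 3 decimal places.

2.250 bits

H(W) = −Σ p·log₂ p.
  −(0.250)·log₂(0.250) = 0.5000
  −(0.250)·log₂(0.250) = 0.5000
  −(0.125)·log₂(0.125) = 0.3750
  −(0.250)·log₂(0.250) = 0.5000
  −(0.125)·log₂(0.125) = 0.3750
Sum: 0.5000 + 0.5000 + 0.3750 + 0.5000 + 0.3750 = 2.250 bits.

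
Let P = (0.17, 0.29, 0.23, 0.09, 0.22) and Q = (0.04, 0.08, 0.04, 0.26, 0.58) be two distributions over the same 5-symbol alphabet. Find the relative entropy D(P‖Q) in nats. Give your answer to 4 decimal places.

0.7130 nats

D(P‖Q) = Σ p·ln(p/q).
  0.17·ln(0.17/0.04) = 0.24598
  0.29·ln(0.29/0.08) = 0.37348
  0.23·ln(0.23/0.04) = 0.40232
  0.09·ln(0.09/0.26) = -0.09548
  0.22·ln(0.22/0.58) = -0.21327
D(P‖Q) = 0.7130 nats.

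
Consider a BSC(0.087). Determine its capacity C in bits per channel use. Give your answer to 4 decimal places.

Binary symmetric channel: C = 1 − h₂(ε) where h₂ is the binary entropy function.
h₂(0.087) = −0.087·log₂0.087 − 0.913·log₂0.913 = 0.4264.
C = 1 − 0.4264 = 0.5736 bits per channel use.

0.5736 bits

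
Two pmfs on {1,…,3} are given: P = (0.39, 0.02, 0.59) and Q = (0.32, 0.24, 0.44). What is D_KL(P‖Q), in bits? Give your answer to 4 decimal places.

0.2893 bits

D(P‖Q) = Σ p·log₂(p/q).
  0.39·log₂(0.39/0.32) = 0.11131
  0.02·log₂(0.02/0.24) = -0.07170
  0.59·log₂(0.59/0.44) = 0.24969
D(P‖Q) = 0.2893 bits.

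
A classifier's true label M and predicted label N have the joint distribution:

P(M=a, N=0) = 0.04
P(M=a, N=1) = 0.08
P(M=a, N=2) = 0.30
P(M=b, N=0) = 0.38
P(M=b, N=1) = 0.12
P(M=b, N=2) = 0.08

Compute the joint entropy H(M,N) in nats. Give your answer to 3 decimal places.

H(M,N) = −Σ p(x,y)·ln p(x,y) over all 6 cells.
  cell (a,0): −0.04·ln0.04 = 0.1288
  cell (a,1): −0.08·ln0.08 = 0.2021
  cell (a,2): −0.30·ln0.30 = 0.3612
  cell (b,0): −0.38·ln0.38 = 0.3677
  cell (b,1): −0.12·ln0.12 = 0.2544
  cell (b,2): −0.08·ln0.08 = 0.2021
Sum = 1.516 nats.

1.516 nats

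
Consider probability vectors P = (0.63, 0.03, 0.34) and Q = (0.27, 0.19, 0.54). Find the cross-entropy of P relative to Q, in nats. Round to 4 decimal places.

H(P,Q) = −Σ p·ln q.
  −0.63·ln(0.27) = 0.82488
  −0.03·ln(0.19) = 0.04982
  −0.34·ln(0.54) = 0.20950
H(P,Q) = 1.0842 nats.

1.0842 nats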